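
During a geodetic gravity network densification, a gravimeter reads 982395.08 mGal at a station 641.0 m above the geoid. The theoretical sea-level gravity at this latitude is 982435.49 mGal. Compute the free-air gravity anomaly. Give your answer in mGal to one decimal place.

157.4

Free-air correction = 0.3086 × 641.0 = 197.81 mGal
Free-air anomaly = 982395.08 − 982435.49 + (197.81) = 157.40 mGal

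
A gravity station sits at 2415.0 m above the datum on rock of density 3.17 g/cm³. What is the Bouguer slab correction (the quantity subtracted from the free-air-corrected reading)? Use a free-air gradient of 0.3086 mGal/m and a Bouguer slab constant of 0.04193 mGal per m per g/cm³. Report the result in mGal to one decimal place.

Bouguer slab correction = 0.04193 × 3.17 × 2415.0 = 321.0 mGal

321.0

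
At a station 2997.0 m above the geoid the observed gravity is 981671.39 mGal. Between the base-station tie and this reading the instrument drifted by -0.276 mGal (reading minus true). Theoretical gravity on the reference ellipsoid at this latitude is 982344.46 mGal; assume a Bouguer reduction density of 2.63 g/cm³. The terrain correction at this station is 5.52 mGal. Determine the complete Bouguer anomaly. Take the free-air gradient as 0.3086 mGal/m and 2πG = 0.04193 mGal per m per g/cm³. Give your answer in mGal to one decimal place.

-72.9

Drift-corrected reading = 981671.39 − (-0.276) = 981671.666 mGal
Free-air correction = 0.3086 × 2997.0 = 924.87 mGal
Free-air anomaly = 981671.666 − 982344.46 + (924.87) = 252.076 mGal
Bouguer slab correction = 0.04193 × 2.63 × 2997.0 = 330.50 mGal
Simple Bouguer anomaly = 252.076 − (330.50) = -78.424 mGal
Complete Bouguer anomaly = -78.424 + 5.52 = -72.904 mGal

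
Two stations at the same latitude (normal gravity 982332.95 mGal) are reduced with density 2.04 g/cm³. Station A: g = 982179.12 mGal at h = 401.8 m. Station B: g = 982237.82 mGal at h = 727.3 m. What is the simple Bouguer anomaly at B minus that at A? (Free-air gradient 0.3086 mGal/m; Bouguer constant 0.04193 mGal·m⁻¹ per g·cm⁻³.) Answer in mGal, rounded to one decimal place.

131.3

Δg_SB(A) = 982179.12 − 982332.95 + 0.3086×401.8 − 0.04193×2.04×401.8 = -64.20 mGal
Δg_SB(B) = 982237.82 − 982332.95 + 0.3086×727.3 − 0.04193×2.04×727.3 = 67.10 mGal
Difference = 67.10 − (-64.20) = 131.30 mGal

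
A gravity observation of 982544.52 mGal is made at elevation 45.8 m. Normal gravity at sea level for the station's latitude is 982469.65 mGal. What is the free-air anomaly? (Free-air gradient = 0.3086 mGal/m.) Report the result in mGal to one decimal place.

89.0

Free-air correction = 0.3086 × 45.8 = 14.13 mGal
Free-air anomaly = 982544.52 − 982469.65 + (14.13) = 89.00 mGal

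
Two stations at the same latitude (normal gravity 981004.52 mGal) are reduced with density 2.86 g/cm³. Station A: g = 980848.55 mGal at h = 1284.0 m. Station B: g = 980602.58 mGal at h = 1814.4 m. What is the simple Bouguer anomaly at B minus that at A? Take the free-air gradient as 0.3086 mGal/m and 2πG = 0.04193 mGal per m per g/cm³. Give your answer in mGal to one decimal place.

Δg_SB(A) = 980848.55 − 981004.52 + 0.3086×1284.0 − 0.04193×2.86×1284.0 = 86.30 mGal
Δg_SB(B) = 980602.58 − 981004.52 + 0.3086×1814.4 − 0.04193×2.86×1814.4 = -59.60 mGal
Difference = -59.60 − (86.30) = -145.90 mGal

-145.9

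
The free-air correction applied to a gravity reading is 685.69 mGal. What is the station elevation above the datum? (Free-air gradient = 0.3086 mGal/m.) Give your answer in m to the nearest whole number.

h = 685.69 / 0.3086 = 2221.94 m

2222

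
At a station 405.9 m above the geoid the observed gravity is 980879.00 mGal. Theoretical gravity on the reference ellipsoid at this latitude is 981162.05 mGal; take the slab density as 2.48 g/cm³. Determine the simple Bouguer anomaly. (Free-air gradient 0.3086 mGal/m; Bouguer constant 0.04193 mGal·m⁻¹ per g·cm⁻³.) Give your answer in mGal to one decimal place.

-200.0

Free-air correction = 0.3086 × 405.9 = 125.26 mGal
Free-air anomaly = 980879.00 − 981162.05 + (125.26) = -157.79 mGal
Bouguer slab correction = 0.04193 × 2.48 × 405.9 = 42.21 mGal
Simple Bouguer anomaly = -157.79 − (42.21) = -200.00 mGal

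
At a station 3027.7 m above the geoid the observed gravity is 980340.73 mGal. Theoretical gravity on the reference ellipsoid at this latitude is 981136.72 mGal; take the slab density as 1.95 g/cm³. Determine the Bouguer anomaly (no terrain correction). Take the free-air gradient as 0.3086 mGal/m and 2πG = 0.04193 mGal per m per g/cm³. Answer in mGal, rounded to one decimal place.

Free-air correction = 0.3086 × 3027.7 = 934.35 mGal
Free-air anomaly = 980340.73 − 981136.72 + (934.35) = 138.36 mGal
Bouguer slab correction = 0.04193 × 1.95 × 3027.7 = 247.56 mGal
Simple Bouguer anomaly = 138.36 − (247.56) = -109.20 mGal

-109.2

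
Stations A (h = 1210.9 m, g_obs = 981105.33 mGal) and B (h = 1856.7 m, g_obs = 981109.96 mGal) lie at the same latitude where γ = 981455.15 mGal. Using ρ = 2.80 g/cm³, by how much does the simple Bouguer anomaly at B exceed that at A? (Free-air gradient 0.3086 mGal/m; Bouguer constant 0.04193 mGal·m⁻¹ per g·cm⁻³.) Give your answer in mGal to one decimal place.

128.1

Δg_SB(A) = 981105.33 − 981455.15 + 0.3086×1210.9 − 0.04193×2.80×1210.9 = -118.30 mGal
Δg_SB(B) = 981109.96 − 981455.15 + 0.3086×1856.7 − 0.04193×2.80×1856.7 = 9.80 mGal
Difference = 9.80 − (-118.30) = 128.10 mGal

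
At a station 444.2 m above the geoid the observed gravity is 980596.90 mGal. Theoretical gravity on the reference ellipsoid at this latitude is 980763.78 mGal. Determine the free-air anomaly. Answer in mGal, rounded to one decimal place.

Free-air correction = 0.3086 × 444.2 = 137.08 mGal
Free-air anomaly = 980596.90 − 980763.78 + (137.08) = -29.80 mGal

-29.8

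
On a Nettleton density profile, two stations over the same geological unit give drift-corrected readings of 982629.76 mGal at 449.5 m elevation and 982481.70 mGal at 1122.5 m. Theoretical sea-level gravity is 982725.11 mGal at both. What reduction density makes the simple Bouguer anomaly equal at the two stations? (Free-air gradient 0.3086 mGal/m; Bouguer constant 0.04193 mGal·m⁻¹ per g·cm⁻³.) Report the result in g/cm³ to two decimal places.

2.11

Δg_obs = 982481.70 − 982629.76 = -148.06 mGal over Δh = 1122.5 − 449.5 = 673.0 m
Equal Bouguer anomalies ⇒ Δg_obs + (0.3086 − 0.04193ρ)·Δh = 0
0.3086 − 0.04193ρ = −Δg_obs/Δh = 0.22000
ρ = (0.3086 − 0.22000) / 0.04193 = 2.11 g/cm³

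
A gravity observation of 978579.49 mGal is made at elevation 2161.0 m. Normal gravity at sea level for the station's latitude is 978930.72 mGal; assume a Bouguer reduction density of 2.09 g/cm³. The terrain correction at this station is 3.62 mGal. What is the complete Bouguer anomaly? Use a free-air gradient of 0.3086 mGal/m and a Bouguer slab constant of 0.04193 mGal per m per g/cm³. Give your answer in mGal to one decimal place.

129.9

Free-air correction = 0.3086 × 2161.0 = 666.88 mGal
Free-air anomaly = 978579.49 − 978930.72 + (666.88) = 315.65 mGal
Bouguer slab correction = 0.04193 × 2.09 × 2161.0 = 189.38 mGal
Simple Bouguer anomaly = 315.65 − (189.38) = 126.27 mGal
Complete Bouguer anomaly = 126.27 + 3.62 = 129.89 mGal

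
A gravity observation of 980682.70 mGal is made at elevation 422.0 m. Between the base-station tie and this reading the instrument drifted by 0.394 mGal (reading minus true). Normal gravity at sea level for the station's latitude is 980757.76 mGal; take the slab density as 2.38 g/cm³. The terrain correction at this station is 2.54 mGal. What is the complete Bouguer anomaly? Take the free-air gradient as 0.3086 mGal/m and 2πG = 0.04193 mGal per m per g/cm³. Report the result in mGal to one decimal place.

15.2

Drift-corrected reading = 980682.70 − (0.394) = 980682.306 mGal
Free-air correction = 0.3086 × 422.0 = 130.23 mGal
Free-air anomaly = 980682.306 − 980757.76 + (130.23) = 54.776 mGal
Bouguer slab correction = 0.04193 × 2.38 × 422.0 = 42.11 mGal
Simple Bouguer anomaly = 54.776 − (42.11) = 12.666 mGal
Complete Bouguer anomaly = 12.666 + 2.54 = 15.206 mGal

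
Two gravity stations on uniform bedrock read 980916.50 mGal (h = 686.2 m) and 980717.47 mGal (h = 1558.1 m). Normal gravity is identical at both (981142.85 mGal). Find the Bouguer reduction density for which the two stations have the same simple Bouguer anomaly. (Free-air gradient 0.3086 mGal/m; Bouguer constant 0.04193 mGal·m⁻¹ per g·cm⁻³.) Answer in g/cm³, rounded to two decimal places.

1.92

Δg_obs = 980717.47 − 980916.50 = -199.03 mGal over Δh = 1558.1 − 686.2 = 871.9 m
Equal Bouguer anomalies ⇒ Δg_obs + (0.3086 − 0.04193ρ)·Δh = 0
0.3086 − 0.04193ρ = −Δg_obs/Δh = 0.22827
ρ = (0.3086 − 0.22827) / 0.04193 = 1.92 g/cm³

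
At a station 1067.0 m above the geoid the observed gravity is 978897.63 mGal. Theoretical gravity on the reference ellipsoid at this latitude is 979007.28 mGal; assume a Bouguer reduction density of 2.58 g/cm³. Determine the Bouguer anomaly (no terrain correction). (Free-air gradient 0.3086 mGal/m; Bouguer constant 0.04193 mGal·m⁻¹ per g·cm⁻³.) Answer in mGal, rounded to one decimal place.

104.2

Free-air correction = 0.3086 × 1067.0 = 329.28 mGal
Free-air anomaly = 978897.63 − 979007.28 + (329.28) = 219.63 mGal
Bouguer slab correction = 0.04193 × 2.58 × 1067.0 = 115.43 mGal
Simple Bouguer anomaly = 219.63 − (115.43) = 104.20 mGal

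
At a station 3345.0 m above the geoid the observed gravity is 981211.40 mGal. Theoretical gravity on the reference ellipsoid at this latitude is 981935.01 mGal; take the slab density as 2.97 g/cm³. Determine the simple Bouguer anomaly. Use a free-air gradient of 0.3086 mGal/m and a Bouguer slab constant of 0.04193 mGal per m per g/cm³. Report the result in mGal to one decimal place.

-107.9

Free-air correction = 0.3086 × 3345.0 = 1032.27 mGal
Free-air anomaly = 981211.40 − 981935.01 + (1032.27) = 308.66 mGal
Bouguer slab correction = 0.04193 × 2.97 × 3345.0 = 416.56 mGal
Simple Bouguer anomaly = 308.66 − (416.56) = -107.90 mGal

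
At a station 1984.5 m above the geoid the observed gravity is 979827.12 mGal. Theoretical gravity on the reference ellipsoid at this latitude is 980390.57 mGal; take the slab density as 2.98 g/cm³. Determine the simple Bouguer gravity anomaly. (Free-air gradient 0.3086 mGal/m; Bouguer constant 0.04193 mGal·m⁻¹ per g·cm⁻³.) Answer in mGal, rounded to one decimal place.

-199.0

Free-air correction = 0.3086 × 1984.5 = 612.42 mGal
Free-air anomaly = 979827.12 − 980390.57 + (612.42) = 48.97 mGal
Bouguer slab correction = 0.04193 × 2.98 × 1984.5 = 247.97 mGal
Simple Bouguer anomaly = 48.97 − (247.97) = -199.00 mGal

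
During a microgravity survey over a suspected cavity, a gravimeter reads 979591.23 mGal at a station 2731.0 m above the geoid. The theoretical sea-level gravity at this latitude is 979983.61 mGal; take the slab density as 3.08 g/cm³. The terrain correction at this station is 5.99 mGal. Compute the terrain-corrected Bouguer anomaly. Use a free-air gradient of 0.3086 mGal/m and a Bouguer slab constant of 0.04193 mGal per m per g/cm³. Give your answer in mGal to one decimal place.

103.7

Free-air correction = 0.3086 × 2731.0 = 842.79 mGal
Free-air anomaly = 979591.23 − 979983.61 + (842.79) = 450.41 mGal
Bouguer slab correction = 0.04193 × 3.08 × 2731.0 = 352.69 mGal
Simple Bouguer anomaly = 450.41 − (352.69) = 97.72 mGal
Complete Bouguer anomaly = 97.72 + 5.99 = 103.71 mGal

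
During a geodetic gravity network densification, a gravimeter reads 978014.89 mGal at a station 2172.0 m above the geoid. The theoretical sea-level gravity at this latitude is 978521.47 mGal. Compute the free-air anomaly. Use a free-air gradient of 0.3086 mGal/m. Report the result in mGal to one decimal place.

163.7

Free-air correction = 0.3086 × 2172.0 = 670.28 mGal
Free-air anomaly = 978014.89 − 978521.47 + (670.28) = 163.70 mGal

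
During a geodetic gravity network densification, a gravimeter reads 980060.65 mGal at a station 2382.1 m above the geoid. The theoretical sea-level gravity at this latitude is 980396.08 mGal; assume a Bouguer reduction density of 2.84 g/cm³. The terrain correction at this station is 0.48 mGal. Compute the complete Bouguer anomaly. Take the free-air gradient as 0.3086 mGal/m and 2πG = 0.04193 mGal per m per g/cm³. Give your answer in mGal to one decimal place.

116.5

Free-air correction = 0.3086 × 2382.1 = 735.12 mGal
Free-air anomaly = 980060.65 − 980396.08 + (735.12) = 399.69 mGal
Bouguer slab correction = 0.04193 × 2.84 × 2382.1 = 283.66 mGal
Simple Bouguer anomaly = 399.69 − (283.66) = 116.03 mGal
Complete Bouguer anomaly = 116.03 + 0.48 = 116.51 mGal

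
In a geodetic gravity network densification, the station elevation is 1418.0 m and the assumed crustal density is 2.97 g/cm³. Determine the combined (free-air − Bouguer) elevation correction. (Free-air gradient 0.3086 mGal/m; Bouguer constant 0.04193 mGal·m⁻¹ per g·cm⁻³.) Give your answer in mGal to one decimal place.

261.0

Combined gradient = 0.3086 − 0.04193 × 2.97 = 0.1840679 mGal/m
Combined elevation correction = 0.1840679 × 1418.0 = 261.0 mGal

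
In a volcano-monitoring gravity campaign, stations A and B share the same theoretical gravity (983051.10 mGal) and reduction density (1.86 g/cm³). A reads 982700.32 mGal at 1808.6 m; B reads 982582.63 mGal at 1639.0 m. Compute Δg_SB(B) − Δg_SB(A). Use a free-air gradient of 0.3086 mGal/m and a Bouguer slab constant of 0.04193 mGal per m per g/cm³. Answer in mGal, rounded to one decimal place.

-156.8

Δg_SB(A) = 982700.32 − 983051.10 + 0.3086×1808.6 − 0.04193×1.86×1808.6 = 66.30 mGal
Δg_SB(B) = 982582.63 − 983051.10 + 0.3086×1639.0 − 0.04193×1.86×1639.0 = -90.50 mGal
Difference = -90.50 − (66.30) = -156.80 mGal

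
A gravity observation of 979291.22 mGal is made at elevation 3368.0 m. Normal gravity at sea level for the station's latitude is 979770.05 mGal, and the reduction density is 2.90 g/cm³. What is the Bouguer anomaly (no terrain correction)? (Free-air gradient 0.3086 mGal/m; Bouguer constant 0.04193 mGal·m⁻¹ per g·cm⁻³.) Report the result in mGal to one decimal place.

Free-air correction = 0.3086 × 3368.0 = 1039.36 mGal
Free-air anomaly = 979291.22 − 979770.05 + (1039.36) = 560.53 mGal
Bouguer slab correction = 0.04193 × 2.90 × 3368.0 = 409.54 mGal
Simple Bouguer anomaly = 560.53 − (409.54) = 150.99 mGal

151.0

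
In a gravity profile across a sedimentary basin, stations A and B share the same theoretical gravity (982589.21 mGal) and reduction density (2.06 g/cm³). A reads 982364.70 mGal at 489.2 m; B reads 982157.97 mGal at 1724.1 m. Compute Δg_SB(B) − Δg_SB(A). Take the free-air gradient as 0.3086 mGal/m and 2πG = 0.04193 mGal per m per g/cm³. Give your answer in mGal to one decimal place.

Δg_SB(A) = 982364.70 − 982589.21 + 0.3086×489.2 − 0.04193×2.06×489.2 = -115.80 mGal
Δg_SB(B) = 982157.97 − 982589.21 + 0.3086×1724.1 − 0.04193×2.06×1724.1 = -48.10 mGal
Difference = -48.10 − (-115.80) = 67.70 mGal

67.7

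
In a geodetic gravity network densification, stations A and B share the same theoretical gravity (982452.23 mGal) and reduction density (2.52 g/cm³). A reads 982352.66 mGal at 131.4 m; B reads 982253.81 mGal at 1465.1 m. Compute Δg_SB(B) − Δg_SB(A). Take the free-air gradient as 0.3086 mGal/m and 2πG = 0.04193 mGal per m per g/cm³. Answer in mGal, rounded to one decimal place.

171.8

Δg_SB(A) = 982352.66 − 982452.23 + 0.3086×131.4 − 0.04193×2.52×131.4 = -72.90 mGal
Δg_SB(B) = 982253.81 − 982452.23 + 0.3086×1465.1 − 0.04193×2.52×1465.1 = 98.90 mGal
Difference = 98.90 − (-72.90) = 171.80 mGal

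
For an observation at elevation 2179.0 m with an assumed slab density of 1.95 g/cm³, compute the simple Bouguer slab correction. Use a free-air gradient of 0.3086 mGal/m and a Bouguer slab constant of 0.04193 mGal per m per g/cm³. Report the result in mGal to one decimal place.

178.2

Bouguer slab correction = 0.04193 × 1.95 × 2179.0 = 178.2 mGal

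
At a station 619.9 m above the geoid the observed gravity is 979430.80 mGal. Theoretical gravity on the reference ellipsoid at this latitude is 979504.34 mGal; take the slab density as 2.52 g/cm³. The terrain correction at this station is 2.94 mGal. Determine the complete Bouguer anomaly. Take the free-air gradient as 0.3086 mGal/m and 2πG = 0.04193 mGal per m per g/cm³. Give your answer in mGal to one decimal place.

55.2

Free-air correction = 0.3086 × 619.9 = 191.30 mGal
Free-air anomaly = 979430.80 − 979504.34 + (191.30) = 117.76 mGal
Bouguer slab correction = 0.04193 × 2.52 × 619.9 = 65.50 mGal
Simple Bouguer anomaly = 117.76 − (65.50) = 52.26 mGal
Complete Bouguer anomaly = 52.26 + 2.94 = 55.20 mGal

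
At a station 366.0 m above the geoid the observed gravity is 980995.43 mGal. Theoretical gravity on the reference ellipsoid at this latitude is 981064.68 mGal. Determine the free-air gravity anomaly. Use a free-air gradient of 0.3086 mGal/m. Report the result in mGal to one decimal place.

Free-air correction = 0.3086 × 366.0 = 112.95 mGal
Free-air anomaly = 980995.43 − 981064.68 + (112.95) = 43.70 mGal

43.7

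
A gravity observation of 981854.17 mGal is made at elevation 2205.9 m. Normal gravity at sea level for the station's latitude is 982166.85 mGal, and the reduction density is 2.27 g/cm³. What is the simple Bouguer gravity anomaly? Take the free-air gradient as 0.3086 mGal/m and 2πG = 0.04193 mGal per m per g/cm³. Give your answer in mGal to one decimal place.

Free-air correction = 0.3086 × 2205.9 = 680.74 mGal
Free-air anomaly = 981854.17 − 982166.85 + (680.74) = 368.06 mGal
Bouguer slab correction = 0.04193 × 2.27 × 2205.9 = 209.96 mGal
Simple Bouguer anomaly = 368.06 − (209.96) = 158.10 mGal

158.1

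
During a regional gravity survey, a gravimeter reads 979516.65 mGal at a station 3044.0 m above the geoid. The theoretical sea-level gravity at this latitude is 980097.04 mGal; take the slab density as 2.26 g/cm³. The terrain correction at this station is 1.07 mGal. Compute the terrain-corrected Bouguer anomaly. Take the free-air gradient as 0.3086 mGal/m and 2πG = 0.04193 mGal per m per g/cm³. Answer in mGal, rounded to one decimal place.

Free-air correction = 0.3086 × 3044.0 = 939.38 mGal
Free-air anomaly = 979516.65 − 980097.04 + (939.38) = 358.99 mGal
Bouguer slab correction = 0.04193 × 2.26 × 3044.0 = 288.45 mGal
Simple Bouguer anomaly = 358.99 − (288.45) = 70.54 mGal
Complete Bouguer anomaly = 70.54 + 1.07 = 71.61 mGal

71.6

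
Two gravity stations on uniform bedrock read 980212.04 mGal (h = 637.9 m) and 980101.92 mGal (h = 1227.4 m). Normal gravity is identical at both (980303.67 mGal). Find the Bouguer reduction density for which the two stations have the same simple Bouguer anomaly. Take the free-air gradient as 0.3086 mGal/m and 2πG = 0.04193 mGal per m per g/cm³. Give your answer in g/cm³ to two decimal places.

2.90

Δg_obs = 980101.92 − 980212.04 = -110.12 mGal over Δh = 1227.4 − 637.9 = 589.5 m
Equal Bouguer anomalies ⇒ Δg_obs + (0.3086 − 0.04193ρ)·Δh = 0
0.3086 − 0.04193ρ = −Δg_obs/Δh = 0.18680
ρ = (0.3086 − 0.18680) / 0.04193 = 2.90 g/cm³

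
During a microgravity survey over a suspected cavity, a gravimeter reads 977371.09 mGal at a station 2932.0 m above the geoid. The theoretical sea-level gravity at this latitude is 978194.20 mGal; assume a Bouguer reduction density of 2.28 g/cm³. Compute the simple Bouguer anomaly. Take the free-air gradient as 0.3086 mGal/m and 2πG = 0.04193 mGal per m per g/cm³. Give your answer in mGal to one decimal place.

-198.6

Free-air correction = 0.3086 × 2932.0 = 904.82 mGal
Free-air anomaly = 977371.09 − 978194.20 + (904.82) = 81.71 mGal
Bouguer slab correction = 0.04193 × 2.28 × 2932.0 = 280.30 mGal
Simple Bouguer anomaly = 81.71 − (280.30) = -198.59 mGal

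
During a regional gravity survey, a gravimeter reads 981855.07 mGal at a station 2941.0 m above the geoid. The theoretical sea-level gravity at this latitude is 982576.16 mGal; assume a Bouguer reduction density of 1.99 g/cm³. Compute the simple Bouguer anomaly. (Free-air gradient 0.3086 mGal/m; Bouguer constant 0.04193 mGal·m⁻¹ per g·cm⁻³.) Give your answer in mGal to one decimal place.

Free-air correction = 0.3086 × 2941.0 = 907.59 mGal
Free-air anomaly = 981855.07 − 982576.16 + (907.59) = 186.50 mGal
Bouguer slab correction = 0.04193 × 1.99 × 2941.0 = 245.40 mGal
Simple Bouguer anomaly = 186.50 − (245.40) = -58.90 mGal

-58.9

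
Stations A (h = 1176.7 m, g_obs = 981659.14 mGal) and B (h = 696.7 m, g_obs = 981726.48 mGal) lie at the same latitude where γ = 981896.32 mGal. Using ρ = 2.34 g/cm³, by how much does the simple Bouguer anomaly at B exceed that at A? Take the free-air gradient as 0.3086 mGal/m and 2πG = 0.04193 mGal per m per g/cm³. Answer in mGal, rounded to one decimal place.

Δg_SB(A) = 981659.14 − 981896.32 + 0.3086×1176.7 − 0.04193×2.34×1176.7 = 10.50 mGal
Δg_SB(B) = 981726.48 − 981896.32 + 0.3086×696.7 − 0.04193×2.34×696.7 = -23.20 mGal
Difference = -23.20 − (10.50) = -33.70 mGal

-33.7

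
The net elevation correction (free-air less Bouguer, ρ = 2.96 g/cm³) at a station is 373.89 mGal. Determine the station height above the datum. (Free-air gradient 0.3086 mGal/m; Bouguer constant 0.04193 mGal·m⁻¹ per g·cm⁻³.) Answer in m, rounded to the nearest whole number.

2027

Combined gradient = 0.3086 − 0.04193 × 2.96 = 0.1844872 mGal/m
h = 373.89 / 0.1844872 = 2026.64 m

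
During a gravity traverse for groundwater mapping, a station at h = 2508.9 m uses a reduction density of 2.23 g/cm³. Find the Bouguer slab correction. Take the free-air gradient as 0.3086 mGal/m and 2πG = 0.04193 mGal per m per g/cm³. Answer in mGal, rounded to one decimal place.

Bouguer slab correction = 0.04193 × 2.23 × 2508.9 = 234.6 mGal

234.6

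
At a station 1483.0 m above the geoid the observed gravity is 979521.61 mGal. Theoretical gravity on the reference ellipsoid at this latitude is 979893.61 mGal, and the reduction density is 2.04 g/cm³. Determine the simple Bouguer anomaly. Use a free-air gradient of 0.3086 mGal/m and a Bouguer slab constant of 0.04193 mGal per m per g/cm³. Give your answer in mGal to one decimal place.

Free-air correction = 0.3086 × 1483.0 = 457.65 mGal
Free-air anomaly = 979521.61 − 979893.61 + (457.65) = 85.65 mGal
Bouguer slab correction = 0.04193 × 2.04 × 1483.0 = 126.85 mGal
Simple Bouguer anomaly = 85.65 − (126.85) = -41.20 mGal

-41.2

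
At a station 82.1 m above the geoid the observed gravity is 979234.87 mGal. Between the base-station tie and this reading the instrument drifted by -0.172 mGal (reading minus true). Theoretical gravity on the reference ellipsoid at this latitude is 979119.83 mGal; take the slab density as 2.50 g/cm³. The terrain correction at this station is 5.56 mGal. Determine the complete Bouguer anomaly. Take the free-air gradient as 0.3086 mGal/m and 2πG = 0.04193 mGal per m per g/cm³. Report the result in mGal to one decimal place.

137.5

Drift-corrected reading = 979234.87 − (-0.172) = 979235.042 mGal
Free-air correction = 0.3086 × 82.1 = 25.34 mGal
Free-air anomaly = 979235.042 − 979119.83 + (25.34) = 140.552 mGal
Bouguer slab correction = 0.04193 × 2.50 × 82.1 = 8.61 mGal
Simple Bouguer anomaly = 140.552 − (8.61) = 131.942 mGal
Complete Bouguer anomaly = 131.942 + 5.56 = 137.502 mGal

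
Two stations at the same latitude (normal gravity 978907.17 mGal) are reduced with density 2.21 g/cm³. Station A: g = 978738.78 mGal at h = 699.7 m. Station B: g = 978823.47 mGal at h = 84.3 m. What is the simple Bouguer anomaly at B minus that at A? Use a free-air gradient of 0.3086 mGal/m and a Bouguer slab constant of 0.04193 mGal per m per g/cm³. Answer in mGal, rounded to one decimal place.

-48.2

Δg_SB(A) = 978738.78 − 978907.17 + 0.3086×699.7 − 0.04193×2.21×699.7 = -17.30 mGal
Δg_SB(B) = 978823.47 − 978907.17 + 0.3086×84.3 − 0.04193×2.21×84.3 = -65.50 mGal
Difference = -65.50 − (-17.30) = -48.20 mGal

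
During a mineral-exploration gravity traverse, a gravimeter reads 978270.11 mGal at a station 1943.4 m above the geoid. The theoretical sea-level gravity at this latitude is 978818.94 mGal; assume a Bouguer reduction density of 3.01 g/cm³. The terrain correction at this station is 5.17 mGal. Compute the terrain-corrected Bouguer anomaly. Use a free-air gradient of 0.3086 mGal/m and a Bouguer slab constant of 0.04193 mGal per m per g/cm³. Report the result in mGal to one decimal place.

-189.2

Free-air correction = 0.3086 × 1943.4 = 599.73 mGal
Free-air anomaly = 978270.11 − 978818.94 + (599.73) = 50.90 mGal
Bouguer slab correction = 0.04193 × 3.01 × 1943.4 = 245.28 mGal
Simple Bouguer anomaly = 50.90 − (245.28) = -194.38 mGal
Complete Bouguer anomaly = -194.38 + 5.17 = -189.21 mGal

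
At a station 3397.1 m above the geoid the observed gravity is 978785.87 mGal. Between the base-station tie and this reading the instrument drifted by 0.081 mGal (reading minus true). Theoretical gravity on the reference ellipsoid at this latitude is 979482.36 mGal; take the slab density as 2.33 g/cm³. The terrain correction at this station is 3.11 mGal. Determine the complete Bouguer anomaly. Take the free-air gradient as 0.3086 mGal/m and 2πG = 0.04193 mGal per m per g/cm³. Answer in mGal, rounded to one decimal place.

23.0

Drift-corrected reading = 978785.87 − (0.081) = 978785.789 mGal
Free-air correction = 0.3086 × 3397.1 = 1048.35 mGal
Free-air anomaly = 978785.789 − 979482.36 + (1048.35) = 351.779 mGal
Bouguer slab correction = 0.04193 × 2.33 × 3397.1 = 331.89 mGal
Simple Bouguer anomaly = 351.779 − (331.89) = 19.889 mGal
Complete Bouguer anomaly = 19.889 + 3.11 = 22.999 mGal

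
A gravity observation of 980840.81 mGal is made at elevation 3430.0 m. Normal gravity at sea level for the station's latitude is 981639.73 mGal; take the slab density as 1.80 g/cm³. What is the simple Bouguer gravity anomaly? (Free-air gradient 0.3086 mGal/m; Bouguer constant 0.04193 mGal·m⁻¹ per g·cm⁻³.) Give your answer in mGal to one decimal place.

Free-air correction = 0.3086 × 3430.0 = 1058.50 mGal
Free-air anomaly = 980840.81 − 981639.73 + (1058.50) = 259.58 mGal
Bouguer slab correction = 0.04193 × 1.80 × 3430.0 = 258.88 mGal
Simple Bouguer anomaly = 259.58 − (258.88) = 0.70 mGal

0.7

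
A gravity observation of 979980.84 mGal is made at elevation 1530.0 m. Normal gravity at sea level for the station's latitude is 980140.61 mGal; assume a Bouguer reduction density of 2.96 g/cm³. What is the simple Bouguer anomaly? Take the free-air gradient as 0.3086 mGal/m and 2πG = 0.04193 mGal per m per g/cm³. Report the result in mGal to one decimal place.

Free-air correction = 0.3086 × 1530.0 = 472.16 mGal
Free-air anomaly = 979980.84 − 980140.61 + (472.16) = 312.39 mGal
Bouguer slab correction = 0.04193 × 2.96 × 1530.0 = 189.89 mGal
Simple Bouguer anomaly = 312.39 − (189.89) = 122.50 mGal

122.5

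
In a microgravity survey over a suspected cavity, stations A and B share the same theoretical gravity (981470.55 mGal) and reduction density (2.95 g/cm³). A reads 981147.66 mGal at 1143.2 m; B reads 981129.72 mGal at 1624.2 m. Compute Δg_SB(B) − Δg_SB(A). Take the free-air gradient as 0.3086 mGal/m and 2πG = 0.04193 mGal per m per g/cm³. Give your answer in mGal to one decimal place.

Δg_SB(A) = 981147.66 − 981470.55 + 0.3086×1143.2 − 0.04193×2.95×1143.2 = -111.50 mGal
Δg_SB(B) = 981129.72 − 981470.55 + 0.3086×1624.2 − 0.04193×2.95×1624.2 = -40.50 mGal
Difference = -40.50 − (-111.50) = 71.00 mGal

71.0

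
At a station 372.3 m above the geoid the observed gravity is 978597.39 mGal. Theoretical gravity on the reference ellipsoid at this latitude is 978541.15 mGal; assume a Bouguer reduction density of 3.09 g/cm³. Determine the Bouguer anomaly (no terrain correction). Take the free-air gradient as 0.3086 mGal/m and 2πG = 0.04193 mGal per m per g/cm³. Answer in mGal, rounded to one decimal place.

Free-air correction = 0.3086 × 372.3 = 114.89 mGal
Free-air anomaly = 978597.39 − 978541.15 + (114.89) = 171.13 mGal
Bouguer slab correction = 0.04193 × 3.09 × 372.3 = 48.24 mGal
Simple Bouguer anomaly = 171.13 − (48.24) = 122.89 mGal

122.9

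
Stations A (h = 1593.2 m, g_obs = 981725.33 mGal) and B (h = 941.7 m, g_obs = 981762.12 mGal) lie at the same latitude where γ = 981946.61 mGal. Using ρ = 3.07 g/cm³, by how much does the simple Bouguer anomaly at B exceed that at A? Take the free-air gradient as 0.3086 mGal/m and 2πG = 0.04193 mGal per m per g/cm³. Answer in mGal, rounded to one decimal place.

Δg_SB(A) = 981725.33 − 981946.61 + 0.3086×1593.2 − 0.04193×3.07×1593.2 = 65.30 mGal
Δg_SB(B) = 981762.12 − 981946.61 + 0.3086×941.7 − 0.04193×3.07×941.7 = -15.10 mGal
Difference = -15.10 − (65.30) = -80.40 mGal

-80.4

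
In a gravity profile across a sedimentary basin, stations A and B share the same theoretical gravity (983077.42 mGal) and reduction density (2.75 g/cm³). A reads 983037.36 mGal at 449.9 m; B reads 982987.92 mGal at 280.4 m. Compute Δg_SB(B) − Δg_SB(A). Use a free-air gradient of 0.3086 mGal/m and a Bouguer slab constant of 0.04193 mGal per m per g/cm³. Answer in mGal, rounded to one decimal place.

Δg_SB(A) = 983037.36 − 983077.42 + 0.3086×449.9 − 0.04193×2.75×449.9 = 46.90 mGal
Δg_SB(B) = 982987.92 − 983077.42 + 0.3086×280.4 − 0.04193×2.75×280.4 = -35.30 mGal
Difference = -35.30 − (46.90) = -82.20 mGal

-82.2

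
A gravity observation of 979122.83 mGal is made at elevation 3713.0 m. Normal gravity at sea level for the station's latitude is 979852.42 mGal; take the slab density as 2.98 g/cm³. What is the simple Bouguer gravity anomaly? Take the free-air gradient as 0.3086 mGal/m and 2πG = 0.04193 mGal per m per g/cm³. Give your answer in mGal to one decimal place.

Free-air correction = 0.3086 × 3713.0 = 1145.83 mGal
Free-air anomaly = 979122.83 − 979852.42 + (1145.83) = 416.24 mGal
Bouguer slab correction = 0.04193 × 2.98 × 3713.0 = 463.94 mGal
Simple Bouguer anomaly = 416.24 − (463.94) = -47.70 mGal

-47.7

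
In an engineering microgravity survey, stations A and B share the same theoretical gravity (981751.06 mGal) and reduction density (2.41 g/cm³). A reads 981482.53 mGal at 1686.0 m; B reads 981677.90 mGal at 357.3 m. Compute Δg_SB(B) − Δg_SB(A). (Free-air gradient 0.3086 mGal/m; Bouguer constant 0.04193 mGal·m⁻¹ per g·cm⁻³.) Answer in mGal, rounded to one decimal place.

Δg_SB(A) = 981482.53 − 981751.06 + 0.3086×1686.0 − 0.04193×2.41×1686.0 = 81.40 mGal
Δg_SB(B) = 981677.90 − 981751.06 + 0.3086×357.3 − 0.04193×2.41×357.3 = 1.00 mGal
Difference = 1.00 − (81.40) = -80.40 mGal

-80.4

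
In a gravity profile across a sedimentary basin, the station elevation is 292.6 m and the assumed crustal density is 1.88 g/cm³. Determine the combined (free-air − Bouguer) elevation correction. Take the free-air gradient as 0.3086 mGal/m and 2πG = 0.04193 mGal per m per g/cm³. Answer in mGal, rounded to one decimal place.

67.2

Combined gradient = 0.3086 − 0.04193 × 1.88 = 0.2297716 mGal/m
Combined elevation correction = 0.2297716 × 292.6 = 67.2 mGal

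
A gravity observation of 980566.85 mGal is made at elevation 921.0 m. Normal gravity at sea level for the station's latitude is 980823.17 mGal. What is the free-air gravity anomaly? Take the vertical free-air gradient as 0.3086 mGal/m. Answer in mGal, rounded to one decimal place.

27.9

Free-air correction = 0.3086 × 921.0 = 284.22 mGal
Free-air anomaly = 980566.85 − 980823.17 + (284.22) = 27.90 mGal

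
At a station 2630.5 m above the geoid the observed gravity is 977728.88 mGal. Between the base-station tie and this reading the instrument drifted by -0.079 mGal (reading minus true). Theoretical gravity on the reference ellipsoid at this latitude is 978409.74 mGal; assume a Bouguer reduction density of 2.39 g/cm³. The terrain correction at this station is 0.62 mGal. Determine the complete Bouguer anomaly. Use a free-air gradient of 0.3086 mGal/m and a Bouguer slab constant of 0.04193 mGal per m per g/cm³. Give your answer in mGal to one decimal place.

-132.0

Drift-corrected reading = 977728.88 − (-0.079) = 977728.959 mGal
Free-air correction = 0.3086 × 2630.5 = 811.77 mGal
Free-air anomaly = 977728.959 − 978409.74 + (811.77) = 130.989 mGal
Bouguer slab correction = 0.04193 × 2.39 × 2630.5 = 263.61 mGal
Simple Bouguer anomaly = 130.989 − (263.61) = -132.621 mGal
Complete Bouguer anomaly = -132.621 + 0.62 = -132.001 mGal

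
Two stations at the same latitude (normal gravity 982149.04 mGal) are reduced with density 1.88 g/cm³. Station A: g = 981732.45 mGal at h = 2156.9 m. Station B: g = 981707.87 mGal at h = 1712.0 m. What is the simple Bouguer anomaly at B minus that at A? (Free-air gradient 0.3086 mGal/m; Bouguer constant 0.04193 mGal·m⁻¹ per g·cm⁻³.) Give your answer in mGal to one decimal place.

-126.8

Δg_SB(A) = 981732.45 − 982149.04 + 0.3086×2156.9 − 0.04193×1.88×2156.9 = 79.00 mGal
Δg_SB(B) = 981707.87 − 982149.04 + 0.3086×1712.0 − 0.04193×1.88×1712.0 = -47.80 mGal
Difference = -47.80 − (79.00) = -126.80 mGal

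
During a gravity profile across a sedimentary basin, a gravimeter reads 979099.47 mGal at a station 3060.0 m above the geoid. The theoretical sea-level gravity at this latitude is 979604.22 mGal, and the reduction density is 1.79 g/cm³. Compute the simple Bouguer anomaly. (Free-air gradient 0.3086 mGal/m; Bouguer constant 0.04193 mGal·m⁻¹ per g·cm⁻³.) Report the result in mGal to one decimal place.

209.9

Free-air correction = 0.3086 × 3060.0 = 944.32 mGal
Free-air anomaly = 979099.47 − 979604.22 + (944.32) = 439.57 mGal
Bouguer slab correction = 0.04193 × 1.79 × 3060.0 = 229.67 mGal
Simple Bouguer anomaly = 439.57 − (229.67) = 209.90 mGal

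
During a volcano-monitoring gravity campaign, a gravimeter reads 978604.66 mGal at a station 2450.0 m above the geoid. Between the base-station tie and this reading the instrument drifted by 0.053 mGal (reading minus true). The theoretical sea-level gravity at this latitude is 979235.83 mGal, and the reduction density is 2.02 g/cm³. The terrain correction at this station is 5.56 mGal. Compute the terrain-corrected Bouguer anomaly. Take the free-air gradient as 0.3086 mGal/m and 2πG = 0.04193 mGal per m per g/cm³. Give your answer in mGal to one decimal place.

-77.1

Drift-corrected reading = 978604.66 − (0.053) = 978604.607 mGal
Free-air correction = 0.3086 × 2450.0 = 756.07 mGal
Free-air anomaly = 978604.607 − 979235.83 + (756.07) = 124.847 mGal
Bouguer slab correction = 0.04193 × 2.02 × 2450.0 = 207.51 mGal
Simple Bouguer anomaly = 124.847 − (207.51) = -82.663 mGal
Complete Bouguer anomaly = -82.663 + 5.56 = -77.103 mGal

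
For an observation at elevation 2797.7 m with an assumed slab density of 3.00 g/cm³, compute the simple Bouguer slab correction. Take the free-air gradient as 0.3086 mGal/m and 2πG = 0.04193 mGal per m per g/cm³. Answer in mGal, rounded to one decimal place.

351.9

Bouguer slab correction = 0.04193 × 3.00 × 2797.7 = 351.9 mGal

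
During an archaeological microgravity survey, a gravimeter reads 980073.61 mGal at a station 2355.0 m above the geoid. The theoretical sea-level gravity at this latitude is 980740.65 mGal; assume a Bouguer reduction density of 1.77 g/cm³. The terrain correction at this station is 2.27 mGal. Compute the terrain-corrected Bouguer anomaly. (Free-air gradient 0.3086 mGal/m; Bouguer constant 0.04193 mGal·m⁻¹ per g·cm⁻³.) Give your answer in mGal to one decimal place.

-112.8

Free-air correction = 0.3086 × 2355.0 = 726.75 mGal
Free-air anomaly = 980073.61 − 980740.65 + (726.75) = 59.71 mGal
Bouguer slab correction = 0.04193 × 1.77 × 2355.0 = 174.78 mGal
Simple Bouguer anomaly = 59.71 − (174.78) = -115.07 mGal
Complete Bouguer anomaly = -115.07 + 2.27 = -112.80 mGal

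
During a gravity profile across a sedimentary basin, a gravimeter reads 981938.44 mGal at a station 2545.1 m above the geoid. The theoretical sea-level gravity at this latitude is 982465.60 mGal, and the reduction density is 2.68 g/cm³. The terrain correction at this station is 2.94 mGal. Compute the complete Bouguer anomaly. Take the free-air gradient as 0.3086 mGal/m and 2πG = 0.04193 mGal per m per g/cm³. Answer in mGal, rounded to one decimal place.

-24.8

Free-air correction = 0.3086 × 2545.1 = 785.42 mGal
Free-air anomaly = 981938.44 − 982465.60 + (785.42) = 258.26 mGal
Bouguer slab correction = 0.04193 × 2.68 × 2545.1 = 286.00 mGal
Simple Bouguer anomaly = 258.26 − (286.00) = -27.74 mGal
Complete Bouguer anomaly = -27.74 + 2.94 = -24.80 mGal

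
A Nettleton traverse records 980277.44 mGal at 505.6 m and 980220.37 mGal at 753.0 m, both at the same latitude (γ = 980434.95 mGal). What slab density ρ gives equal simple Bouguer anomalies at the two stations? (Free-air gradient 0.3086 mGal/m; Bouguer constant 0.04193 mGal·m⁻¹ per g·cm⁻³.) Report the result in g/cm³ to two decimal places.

Δg_obs = 980220.37 − 980277.44 = -57.07 mGal over Δh = 753.0 − 505.6 = 247.4 m
Equal Bouguer anomalies ⇒ Δg_obs + (0.3086 − 0.04193ρ)·Δh = 0
0.3086 − 0.04193ρ = −Δg_obs/Δh = 0.23068
ρ = (0.3086 − 0.23068) / 0.04193 = 1.86 g/cm³

1.86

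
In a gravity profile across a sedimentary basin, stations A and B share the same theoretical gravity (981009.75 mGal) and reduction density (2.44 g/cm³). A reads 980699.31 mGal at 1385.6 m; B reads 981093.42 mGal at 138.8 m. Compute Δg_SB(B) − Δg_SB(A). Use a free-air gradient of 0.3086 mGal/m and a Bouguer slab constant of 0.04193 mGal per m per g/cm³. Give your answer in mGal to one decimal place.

136.9

Δg_SB(A) = 980699.31 − 981009.75 + 0.3086×1385.6 − 0.04193×2.44×1385.6 = -24.60 mGal
Δg_SB(B) = 981093.42 − 981009.75 + 0.3086×138.8 − 0.04193×2.44×138.8 = 112.30 mGal
Difference = 112.30 − (-24.60) = 136.90 mGal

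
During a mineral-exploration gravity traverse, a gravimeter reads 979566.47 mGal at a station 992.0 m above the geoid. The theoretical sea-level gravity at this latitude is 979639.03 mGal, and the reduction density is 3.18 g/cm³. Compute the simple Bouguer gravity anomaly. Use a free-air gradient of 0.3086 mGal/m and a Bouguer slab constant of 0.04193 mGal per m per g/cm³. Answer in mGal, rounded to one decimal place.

Free-air correction = 0.3086 × 992.0 = 306.13 mGal
Free-air anomaly = 979566.47 − 979639.03 + (306.13) = 233.57 mGal
Bouguer slab correction = 0.04193 × 3.18 × 992.0 = 132.27 mGal
Simple Bouguer anomaly = 233.57 − (132.27) = 101.30 mGal

101.3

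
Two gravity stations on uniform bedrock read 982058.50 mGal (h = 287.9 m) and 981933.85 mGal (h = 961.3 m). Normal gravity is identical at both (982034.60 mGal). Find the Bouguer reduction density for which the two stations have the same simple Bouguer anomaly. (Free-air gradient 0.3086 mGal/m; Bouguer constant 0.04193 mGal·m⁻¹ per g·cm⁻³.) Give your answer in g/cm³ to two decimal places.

Δg_obs = 981933.85 − 982058.50 = -124.65 mGal over Δh = 961.3 − 287.9 = 673.4 m
Equal Bouguer anomalies ⇒ Δg_obs + (0.3086 − 0.04193ρ)·Δh = 0
0.3086 − 0.04193ρ = −Δg_obs/Δh = 0.18511
ρ = (0.3086 − 0.18511) / 0.04193 = 2.95 g/cm³

2.95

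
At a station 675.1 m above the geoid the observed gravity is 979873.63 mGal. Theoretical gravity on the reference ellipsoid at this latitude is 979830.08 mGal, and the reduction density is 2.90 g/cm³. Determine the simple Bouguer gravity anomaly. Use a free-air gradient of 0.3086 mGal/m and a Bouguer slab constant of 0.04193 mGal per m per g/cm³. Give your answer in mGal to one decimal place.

Free-air correction = 0.3086 × 675.1 = 208.34 mGal
Free-air anomaly = 979873.63 − 979830.08 + (208.34) = 251.89 mGal
Bouguer slab correction = 0.04193 × 2.90 × 675.1 = 82.09 mGal
Simple Bouguer anomaly = 251.89 − (82.09) = 169.80 mGal

169.8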